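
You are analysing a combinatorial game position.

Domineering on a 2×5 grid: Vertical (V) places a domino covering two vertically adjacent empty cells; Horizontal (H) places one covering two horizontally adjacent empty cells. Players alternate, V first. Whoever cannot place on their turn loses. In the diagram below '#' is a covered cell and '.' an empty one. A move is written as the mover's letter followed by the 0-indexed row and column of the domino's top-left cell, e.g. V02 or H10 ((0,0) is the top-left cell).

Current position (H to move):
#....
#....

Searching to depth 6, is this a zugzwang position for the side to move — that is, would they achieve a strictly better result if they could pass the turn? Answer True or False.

p1 H@[#..../#....]: H01[###../#....]-1 H02[#.##./#....]+1* H03[#..##/#....]-1 H11[#..../###..]-1 H12[#..../#.##.]+1 H13[#..../#..##]-1
p2 V@[#.##./#....]: V01[####./##...]-1* V04[#.###/#...#]-1
p3 H@[####./##...]: H12[####./####.]-1 H13[####./##.##]+1*
p4 V@[####./##.##] terminal -1; root [#..../#....] d6
pass branch (V moves first from the same position):
  | p1 V@[#..../#....]: V01[##.../##...]-1* V02[#.#../#.#..]-1 V03[#..#./#..#.]-1 V04[#...#/#...#]-1
  | p2 H@[##.../##...]: H02[####./##...]+1* H03[##.##/##...]+1 H12[##.../####.]+1 H13[##.../##.##]+1
  | p3 V@[####./##...]: V04[#####/##..#]-1*
  | p4 H@[#####/##..#]: H12[#####/#####]+1*
  | p5 V@[#####/#####] terminal -1; root [#..../#....] d6
H moving scores +1; H passing scores +1

zugzwang(#..../#...., H) = False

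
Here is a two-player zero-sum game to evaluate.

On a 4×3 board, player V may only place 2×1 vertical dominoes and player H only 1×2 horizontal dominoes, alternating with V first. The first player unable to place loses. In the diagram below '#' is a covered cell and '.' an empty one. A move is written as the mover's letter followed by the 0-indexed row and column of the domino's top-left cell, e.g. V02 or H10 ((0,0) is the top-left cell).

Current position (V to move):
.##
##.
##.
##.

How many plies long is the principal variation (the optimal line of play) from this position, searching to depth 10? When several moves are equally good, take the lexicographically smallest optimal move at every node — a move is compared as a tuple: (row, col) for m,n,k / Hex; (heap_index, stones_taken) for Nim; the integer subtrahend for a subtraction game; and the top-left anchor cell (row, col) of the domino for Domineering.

p1 V@[.##/##./##./##.]: V12[.##/###/###/##.]+1* V22[.##/##./###/###]+1
p2 H@[.##/###/###/##.] terminal -1; root [.##/##./##./##.] d10

PV length from [.##/##./##./##.]: 1 ply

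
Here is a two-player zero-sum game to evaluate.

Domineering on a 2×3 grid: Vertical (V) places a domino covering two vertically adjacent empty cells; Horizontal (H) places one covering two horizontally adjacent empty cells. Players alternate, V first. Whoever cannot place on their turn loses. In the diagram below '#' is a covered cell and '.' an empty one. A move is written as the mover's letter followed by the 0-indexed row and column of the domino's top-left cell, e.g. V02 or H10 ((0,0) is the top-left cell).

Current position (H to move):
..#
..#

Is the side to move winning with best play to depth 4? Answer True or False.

H winning at [..#/..#]: True

[..#/..#] H move#1: H00:+1/###/..#*, H10:+1/..#/###
[###/..#] end (terminal -1, V#2); searched ..#/..# to 4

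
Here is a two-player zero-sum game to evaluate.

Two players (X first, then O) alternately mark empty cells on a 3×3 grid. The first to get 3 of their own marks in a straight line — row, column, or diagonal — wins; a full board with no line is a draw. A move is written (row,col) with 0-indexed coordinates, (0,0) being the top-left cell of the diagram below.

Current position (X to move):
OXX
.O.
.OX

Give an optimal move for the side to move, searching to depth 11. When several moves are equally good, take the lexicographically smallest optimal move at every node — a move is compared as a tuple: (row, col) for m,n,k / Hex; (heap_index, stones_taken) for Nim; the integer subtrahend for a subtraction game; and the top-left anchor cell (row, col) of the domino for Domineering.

[OXX/.O./.OX] X move#1: (1,0):+0/OXX/XO./.OX, (1,2):+1/OXX/.OX/.OX*, (2,0):+0/OXX/.O./XOX
[OXX/.OX/.OX] end (terminal -1, O#2); searched OXX/.O./.OX to 11

X's best at [OXX/.O./.OX]: (1,2)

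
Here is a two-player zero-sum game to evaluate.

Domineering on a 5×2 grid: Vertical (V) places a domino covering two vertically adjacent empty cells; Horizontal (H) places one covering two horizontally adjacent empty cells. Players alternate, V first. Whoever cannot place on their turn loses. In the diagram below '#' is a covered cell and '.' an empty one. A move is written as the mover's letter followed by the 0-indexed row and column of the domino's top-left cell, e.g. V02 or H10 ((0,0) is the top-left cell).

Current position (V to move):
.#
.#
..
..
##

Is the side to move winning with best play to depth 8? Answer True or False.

V winning at [.#/.#/../../##]: True

p1 V@[.#/.#/../../##]: V00[##/##/../../##]-1 V10[.#/##/#./../##]-1 V20[.#/.#/#./#./##]+1* V21[.#/.#/.#/.#/##]+1
p2 H@[.#/.#/#./#./##] terminal -1; root [.#/.#/../../##] d8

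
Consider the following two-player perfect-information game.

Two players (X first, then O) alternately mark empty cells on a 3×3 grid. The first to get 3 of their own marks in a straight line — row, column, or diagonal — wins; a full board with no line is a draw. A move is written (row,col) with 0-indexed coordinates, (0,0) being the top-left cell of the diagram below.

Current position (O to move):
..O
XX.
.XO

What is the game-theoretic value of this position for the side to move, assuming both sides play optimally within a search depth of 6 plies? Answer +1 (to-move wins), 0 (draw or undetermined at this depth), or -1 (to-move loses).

p1 O@[..O/XX./.XO]: (0,0)[O.O/XX./.XO]-1 (0,1)[.OO/XX./.XO]-1 (1,2)[..O/XXO/.XO]+1* (2,0)[..O/XX./OXO]-1
p2 X@[..O/XXO/.XO] terminal -1; root [..O/XX./.XO] d6

value(..O/XX./.XO, O) = +1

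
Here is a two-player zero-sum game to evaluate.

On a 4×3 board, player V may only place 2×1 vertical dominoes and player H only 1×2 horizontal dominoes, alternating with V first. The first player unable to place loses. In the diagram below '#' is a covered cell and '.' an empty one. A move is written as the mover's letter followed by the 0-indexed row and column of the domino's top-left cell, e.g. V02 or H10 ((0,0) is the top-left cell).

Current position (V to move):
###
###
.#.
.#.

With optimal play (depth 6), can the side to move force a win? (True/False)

V winning at [###/###/.#./.#.]: True

ply 1, V at ###/###/.#./.#. | V20=+1→###/###/##./##.*; V22=+1→###/###/.##/.##
ply 2: ###/###/##./##. is terminal -1 (H); from ###/###/.#./.#. depth 6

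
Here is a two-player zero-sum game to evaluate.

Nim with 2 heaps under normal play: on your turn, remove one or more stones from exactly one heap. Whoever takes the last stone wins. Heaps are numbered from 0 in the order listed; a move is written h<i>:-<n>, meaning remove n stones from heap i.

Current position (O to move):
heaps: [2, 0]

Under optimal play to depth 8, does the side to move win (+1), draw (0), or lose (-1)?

value((2,0), O) = +1

p1 O@[(2,0)]: h0:-1[(1,0)]-1 h0:-2[(0,0)]+1*
p2 X@[(0,0)] terminal -1; root [(2,0)] d8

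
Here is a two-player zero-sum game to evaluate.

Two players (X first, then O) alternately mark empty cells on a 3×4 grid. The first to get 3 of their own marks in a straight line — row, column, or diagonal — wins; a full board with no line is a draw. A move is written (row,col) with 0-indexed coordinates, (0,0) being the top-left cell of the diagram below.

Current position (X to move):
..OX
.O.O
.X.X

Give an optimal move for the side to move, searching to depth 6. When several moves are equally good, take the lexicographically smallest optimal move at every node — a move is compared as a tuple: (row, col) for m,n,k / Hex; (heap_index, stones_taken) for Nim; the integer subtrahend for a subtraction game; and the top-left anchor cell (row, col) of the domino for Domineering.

X's best at [..OX/.O.O/.X.X]: (1,2)

p1 X@[..OX/.O.O/.X.X]: (0,0)[X.OX/.O.O/.X.X]-1 (0,1)[.XOX/.O.O/.X.X]-1 (1,0)[..OX/XO.O/.X.X]-1 (1,2)[..OX/.OXO/.X.X]+1* (2,0)[..OX/.O.O/XX.X]-1 (2,2)[..OX/.O.O/.XXX]+1
p2 O@[..OX/.OXO/.X.X] terminal -1; root [..OX/.O.O/.X.X] d6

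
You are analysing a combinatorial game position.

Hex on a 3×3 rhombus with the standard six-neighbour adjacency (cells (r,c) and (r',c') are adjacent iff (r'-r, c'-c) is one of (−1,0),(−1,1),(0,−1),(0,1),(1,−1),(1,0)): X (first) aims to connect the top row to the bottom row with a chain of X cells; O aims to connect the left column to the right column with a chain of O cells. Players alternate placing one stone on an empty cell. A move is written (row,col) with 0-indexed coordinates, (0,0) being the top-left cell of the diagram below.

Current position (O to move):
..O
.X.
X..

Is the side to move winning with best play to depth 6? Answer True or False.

O winning at [..O/.X./X..]: True

ply 1, O at ..O/.X./X.. | (0,0)=-1→O.O/.X./X..; (0,1)=+1→.OO/.X./X..*; (1,0)=-1→..O/OX./X..; (1,2)=-1→..O/.XO/X..; (2,1)=-1→..O/.X./XO.; (2,2)=-1→..O/.X./X.O
ply 2, X at .OO/.X./X.. | (0,0)=-1→XOO/.X./X..*; (1,0)=-1→.OO/XX./X..; (1,2)=-1→.OO/.XX/X..; (2,1)=-1→.OO/.X./XX.; (2,2)=-1→.OO/.X./X.X
ply 3, O at XOO/.X./X.. | (1,0)=+1→XOO/OX./X..*; (1,2)=-1→XOO/.XO/X..; (2,1)=-1→XOO/.X./XO.; (2,2)=-1→XOO/.X./X.O
ply 4: XOO/OX./X.. is terminal -1 (X); from ..O/.X./X.. depth 6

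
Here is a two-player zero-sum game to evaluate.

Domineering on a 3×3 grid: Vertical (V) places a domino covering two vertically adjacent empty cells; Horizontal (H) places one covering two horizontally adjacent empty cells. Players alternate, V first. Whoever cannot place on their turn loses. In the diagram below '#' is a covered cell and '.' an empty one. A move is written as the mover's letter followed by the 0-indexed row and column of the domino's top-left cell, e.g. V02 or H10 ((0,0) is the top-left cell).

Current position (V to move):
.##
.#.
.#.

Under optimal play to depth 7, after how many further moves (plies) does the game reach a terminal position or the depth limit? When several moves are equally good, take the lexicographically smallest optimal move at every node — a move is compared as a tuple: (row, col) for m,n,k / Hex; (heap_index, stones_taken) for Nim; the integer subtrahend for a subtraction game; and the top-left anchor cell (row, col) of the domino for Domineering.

PV length from [.##/.#./.#.]: 1 ply

ply 1, V at .##/.#./.#. | V00=+1→###/##./.#.*; V10=+1→.##/##./##.; V12=+1→.##/.##/.##
ply 2: ###/##./.#. is terminal -1 (H); from .##/.#./.#. depth 7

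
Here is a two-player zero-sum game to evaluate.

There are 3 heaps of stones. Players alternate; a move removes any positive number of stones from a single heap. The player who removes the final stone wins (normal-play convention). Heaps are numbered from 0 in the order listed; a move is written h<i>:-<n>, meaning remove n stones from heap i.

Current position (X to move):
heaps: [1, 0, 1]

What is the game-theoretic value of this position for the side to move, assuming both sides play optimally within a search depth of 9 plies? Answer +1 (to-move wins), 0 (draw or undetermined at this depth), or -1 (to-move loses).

[(1,0,1)] X move#1: h0:-1:-1/(0,0,1)*, h2:-1:-1/(1,0,0)
[(0,0,1)] O move#2: h2:-1:+1/(0,0,0)*
[(0,0,0)] end (terminal -1, X#3); searched (1,0,1) to 9

value((1,0,1), X) = -1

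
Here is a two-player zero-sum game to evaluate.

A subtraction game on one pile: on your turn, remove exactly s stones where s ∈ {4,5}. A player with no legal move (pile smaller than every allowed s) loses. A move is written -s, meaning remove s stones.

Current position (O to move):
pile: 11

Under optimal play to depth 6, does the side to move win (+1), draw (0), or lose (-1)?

value(11, O) = -1

p1 O@[11]: -4[7]-1* -5[6]-1
p2 X@[7]: -4[3]+1* -5[2]+1
p3 O@[3] terminal -1; root [11] d6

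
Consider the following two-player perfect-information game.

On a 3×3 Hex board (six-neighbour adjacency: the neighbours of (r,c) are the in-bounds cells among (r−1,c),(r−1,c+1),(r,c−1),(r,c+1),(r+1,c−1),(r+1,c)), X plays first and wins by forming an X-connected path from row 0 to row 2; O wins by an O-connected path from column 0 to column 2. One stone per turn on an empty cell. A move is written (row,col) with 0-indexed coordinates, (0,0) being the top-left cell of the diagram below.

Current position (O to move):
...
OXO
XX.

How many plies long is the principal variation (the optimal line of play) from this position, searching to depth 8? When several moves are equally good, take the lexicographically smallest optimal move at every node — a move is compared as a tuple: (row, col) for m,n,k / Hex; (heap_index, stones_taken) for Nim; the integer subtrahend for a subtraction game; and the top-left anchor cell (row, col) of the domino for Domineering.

ply 1, O at .../OXO/XX. | (0,0)=-1→O../OXO/XX.*; (0,1)=-1→.O./OXO/XX.; (0,2)=-1→..O/OXO/XX.; (2,2)=-1→.../OXO/XXO
ply 2, X at O../OXO/XX. | (0,1)=+1→OX./OXO/XX.*; (0,2)=+1→O.X/OXO/XX.; (2,2)=+1→O../OXO/XXX
ply 3: OX./OXO/XX. is terminal -1 (O); from .../OXO/XX. depth 8

PV length from [.../OXO/XX.]: 2 plies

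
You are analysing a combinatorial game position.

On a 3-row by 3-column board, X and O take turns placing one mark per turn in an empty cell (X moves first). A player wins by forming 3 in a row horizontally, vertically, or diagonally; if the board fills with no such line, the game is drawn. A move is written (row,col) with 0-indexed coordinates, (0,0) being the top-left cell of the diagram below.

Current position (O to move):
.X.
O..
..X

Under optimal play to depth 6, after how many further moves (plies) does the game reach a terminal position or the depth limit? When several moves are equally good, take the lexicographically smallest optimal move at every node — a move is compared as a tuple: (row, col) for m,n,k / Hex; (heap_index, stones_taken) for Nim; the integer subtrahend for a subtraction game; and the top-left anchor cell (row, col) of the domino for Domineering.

[.X./O../..X] O move#1: (0,0):-1/OX./O../..X, (0,2):-1/.XO/O../..X, (1,1):+0/.X./OO./..X*, (1,2):-1/.X./O.O/..X, (2,0):-1/.X./O../O.X, (2,1):-1/.X./O../.OX
[.X./OO./..X] X move#2: (0,0):-1/XX./OO./..X, (0,2):-1/.XX/OO./..X, (1,2):+0/.X./OOX/..X*, (2,0):-1/.X./OO./X.X, (2,1):-1/.X./OO./.XX
[.X./OOX/..X] O move#3: (0,0):-1/OX./OOX/..X, (0,2):+0/.XO/OOX/..X*, (2,0):-1/.X./OOX/O.X, (2,1):-1/.X./OOX/.OX
[.XO/OOX/..X] X move#4: (0,0):-1/XXO/OOX/..X, (2,0):+0/.XO/OOX/X.X*, (2,1):-1/.XO/OOX/.XX
[.XO/OOX/X.X] O move#5: (0,0):-1/OXO/OOX/X.X, (2,1):+0/.XO/OOX/XOX*
[.XO/OOX/XOX] X move#6: (0,0):+0/XXO/OOX/XOX*
[XXO/OOX/XOX] end (terminal +0, O#7); searched .X./O../..X to 6

PV length from [.X./O../..X]: 6 plies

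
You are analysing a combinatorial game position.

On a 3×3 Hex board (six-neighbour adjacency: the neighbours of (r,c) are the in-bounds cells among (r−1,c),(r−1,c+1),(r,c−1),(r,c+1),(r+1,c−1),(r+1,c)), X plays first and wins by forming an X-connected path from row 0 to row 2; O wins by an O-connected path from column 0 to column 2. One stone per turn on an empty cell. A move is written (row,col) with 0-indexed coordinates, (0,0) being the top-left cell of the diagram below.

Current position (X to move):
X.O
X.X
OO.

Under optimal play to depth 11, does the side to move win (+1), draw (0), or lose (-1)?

p1 X@[X.O/X.X/OO.]: (0,1)[XXO/X.X/OO.]-1* (1,1)[X.O/XXX/OO.]-1 (2,2)[X.O/X.X/OOX]-1
p2 O@[XXO/X.X/OO.]: (1,1)[XXO/XOX/OO.]+1* (2,2)[XXO/X.X/OOO]+1
p3 X@[XXO/XOX/OO.] terminal -1; root [X.O/X.X/OO.] d11

value(X.O/X.X/OO., X) = -1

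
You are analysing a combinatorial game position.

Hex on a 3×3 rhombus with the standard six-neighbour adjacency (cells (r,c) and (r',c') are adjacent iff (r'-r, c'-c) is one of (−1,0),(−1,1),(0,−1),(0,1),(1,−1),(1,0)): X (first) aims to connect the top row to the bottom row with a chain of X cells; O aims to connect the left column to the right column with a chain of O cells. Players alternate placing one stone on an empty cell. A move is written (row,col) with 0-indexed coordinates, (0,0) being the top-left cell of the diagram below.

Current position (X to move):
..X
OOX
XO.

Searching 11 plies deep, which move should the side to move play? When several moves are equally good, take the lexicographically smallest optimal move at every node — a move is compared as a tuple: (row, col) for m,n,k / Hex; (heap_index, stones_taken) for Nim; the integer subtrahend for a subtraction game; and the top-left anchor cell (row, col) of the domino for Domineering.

p1 X@[..X/OOX/XO.]: (0,0)[X.X/OOX/XO.]-1 (0,1)[.XX/OOX/XO.]-1 (2,2)[..X/OOX/XOX]+1*
p2 O@[..X/OOX/XOX] terminal -1; root [..X/OOX/XO.] d11

X's best at [..X/OOX/XO.]: (2,2)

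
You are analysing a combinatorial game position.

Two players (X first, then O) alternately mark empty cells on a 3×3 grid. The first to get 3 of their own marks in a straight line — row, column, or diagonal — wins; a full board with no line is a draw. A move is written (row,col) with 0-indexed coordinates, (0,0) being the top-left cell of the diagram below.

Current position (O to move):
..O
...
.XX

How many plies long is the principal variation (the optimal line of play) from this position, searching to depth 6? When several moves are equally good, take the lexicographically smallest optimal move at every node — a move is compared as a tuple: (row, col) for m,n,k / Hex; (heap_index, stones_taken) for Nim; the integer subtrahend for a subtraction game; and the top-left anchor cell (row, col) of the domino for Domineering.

PV length from [..O/.../.XX]: 4 plies

[..O/.../.XX] O move#1: (0,0):-1/O.O/.../.XX*, (0,1):-1/.OO/.../.XX, (1,0):-1/..O/O../.XX, (1,1):-1/..O/.O./.XX, (1,2):-1/..O/..O/.XX, (2,0):-1/..O/.../OXX
[O.O/.../.XX] X move#2: (0,1):+1/OXO/.../.XX*, (1,0):-1/O.O/X../.XX, (1,1):-1/O.O/.X./.XX, (1,2):-1/O.O/..X/.XX, (2,0):+1/O.O/.../XXX
[OXO/.../.XX] O move#3: (1,0):-1/OXO/O../.XX*, (1,1):-1/OXO/.O./.XX, (1,2):-1/OXO/..O/.XX, (2,0):-1/OXO/.../OXX
[OXO/O../.XX] X move#4: (1,1):+1/OXO/OX./.XX*, (1,2):-1/OXO/O.X/.XX, (2,0):+1/OXO/O../XXX
[OXO/OX./.XX] end (terminal -1, O#5); searched ..O/.../.XX to 6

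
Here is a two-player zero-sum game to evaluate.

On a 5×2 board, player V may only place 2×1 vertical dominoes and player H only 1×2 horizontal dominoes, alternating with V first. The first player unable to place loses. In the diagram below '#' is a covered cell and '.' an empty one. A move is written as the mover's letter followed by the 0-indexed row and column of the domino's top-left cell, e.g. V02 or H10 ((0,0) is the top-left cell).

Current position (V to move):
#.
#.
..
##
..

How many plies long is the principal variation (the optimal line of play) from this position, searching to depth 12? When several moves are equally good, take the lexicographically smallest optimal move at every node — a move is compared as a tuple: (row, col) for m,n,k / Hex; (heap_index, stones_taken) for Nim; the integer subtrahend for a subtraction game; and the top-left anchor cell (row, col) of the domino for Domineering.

ply 1, V at #./#./../##/.. | V01=-1→##/##/../##/..*; V11=-1→#./##/.#/##/..
ply 2, H at ##/##/../##/.. | H20=+1→##/##/##/##/..*; H40=+1→##/##/../##/##
ply 3: ##/##/##/##/.. is terminal -1 (V); from #./#./../##/.. depth 12

PV length from [#./#./../##/..]: 2 plies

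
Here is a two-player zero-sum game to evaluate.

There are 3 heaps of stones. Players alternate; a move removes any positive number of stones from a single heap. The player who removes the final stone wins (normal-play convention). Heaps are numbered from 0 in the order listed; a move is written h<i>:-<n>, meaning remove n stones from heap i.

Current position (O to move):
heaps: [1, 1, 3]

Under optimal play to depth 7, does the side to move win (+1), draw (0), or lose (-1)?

value((1,1,3), O) = +1

p1 O@[(1,1,3)]: h0:-1[(0,1,3)]-1 h1:-1[(1,0,3)]-1 h2:-1[(1,1,2)]-1 h2:-2[(1,1,1)]-1 h2:-3[(1,1,0)]+1*
p2 X@[(1,1,0)]: h0:-1[(0,1,0)]-1* h1:-1[(1,0,0)]-1
p3 O@[(0,1,0)]: h1:-1[(0,0,0)]+1*
p4 X@[(0,0,0)] terminal -1; root [(1,1,3)] d7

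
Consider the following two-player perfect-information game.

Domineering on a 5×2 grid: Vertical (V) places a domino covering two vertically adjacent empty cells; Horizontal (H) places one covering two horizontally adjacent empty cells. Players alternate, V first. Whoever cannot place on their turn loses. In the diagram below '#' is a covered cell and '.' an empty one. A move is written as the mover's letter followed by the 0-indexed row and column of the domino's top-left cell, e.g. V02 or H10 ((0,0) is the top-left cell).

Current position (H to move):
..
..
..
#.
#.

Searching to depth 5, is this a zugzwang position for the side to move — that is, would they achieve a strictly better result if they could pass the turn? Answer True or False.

p1 H@[../../../#./#.]: H00[##/../../#./#.]-1 H10[../##/../#./#.]+1* H20[../../##/#./#.]-1
p2 V@[../##/../#./#.]: V21[../##/.#/##/#.]-1* V31[../##/../##/##]-1
p3 H@[../##/.#/##/#.]: H00[##/##/.#/##/#.]+1*
p4 V@[##/##/.#/##/#.] terminal -1; root [../../../#./#.] d5
suppose H passes — search the same position with V to move:
pass> p1 V@[../../../#./#.]: V00[#./#./../#./#.]+1* V01[.#/.#/../#./#.]+1 V10[../#./#./#./#.]+1 V11[../.#/.#/#./#.]+1 V21[../../.#/##/#.]-1 V31[../../../##/##]-1
pass> p2 H@[#./#./../#./#.]: H20[#./#./##/#./#.]-1*
pass> p3 V@[#./#./##/#./#.]: V01[##/##/##/#./#.]+1* V31[#./#./##/##/##]+1
pass> p4 H@[##/##/##/#./#.] terminal -1; root [../../../#./#.] d5
for H: play +1, pass -1

zugzwang(../../../#./#., H) = False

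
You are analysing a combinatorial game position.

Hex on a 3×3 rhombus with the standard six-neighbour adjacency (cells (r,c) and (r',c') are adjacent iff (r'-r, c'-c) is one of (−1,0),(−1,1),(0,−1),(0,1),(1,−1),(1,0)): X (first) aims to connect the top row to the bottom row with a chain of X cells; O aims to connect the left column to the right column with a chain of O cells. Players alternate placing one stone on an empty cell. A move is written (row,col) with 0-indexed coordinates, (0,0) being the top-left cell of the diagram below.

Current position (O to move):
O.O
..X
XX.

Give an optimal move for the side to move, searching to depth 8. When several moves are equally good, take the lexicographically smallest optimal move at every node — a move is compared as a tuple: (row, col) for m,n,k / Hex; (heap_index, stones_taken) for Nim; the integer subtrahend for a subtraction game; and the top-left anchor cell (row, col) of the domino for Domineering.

[O.O/..X/XX.] O move#1: (0,1):+1/OOO/..X/XX.*, (1,0):+1/O.O/O.X/XX., (1,1):+1/O.O/.OX/XX., (2,2):-1/O.O/..X/XXO
[OOO/..X/XX.] end (terminal -1, X#2); searched O.O/..X/XX. to 8

O's best at [O.O/..X/XX.]: (0,1)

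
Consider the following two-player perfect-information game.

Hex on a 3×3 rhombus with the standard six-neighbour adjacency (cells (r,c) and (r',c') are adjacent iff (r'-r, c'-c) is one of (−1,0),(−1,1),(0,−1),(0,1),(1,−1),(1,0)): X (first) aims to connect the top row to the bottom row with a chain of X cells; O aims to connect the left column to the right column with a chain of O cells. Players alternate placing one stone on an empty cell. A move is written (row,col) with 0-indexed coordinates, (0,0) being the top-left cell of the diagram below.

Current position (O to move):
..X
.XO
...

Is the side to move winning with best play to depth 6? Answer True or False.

[..X/.XO/...] O move#1: (0,0):-1/O.X/.XO/...*, (0,1):-1/.OX/.XO/..., (1,0):-1/..X/OXO/..., (2,0):-1/..X/.XO/O.., (2,1):-1/..X/.XO/.O., (2,2):-1/..X/.XO/..O
[O.X/.XO/...] X move#2: (0,1):+1/OXX/.XO/...*, (1,0):+1/O.X/XXO/..., (2,0):+1/O.X/.XO/X.., (2,1):+1/O.X/.XO/.X., (2,2):+1/O.X/.XO/..X
[OXX/.XO/...] O move#3: (1,0):-1/OXX/OXO/...*, (2,0):-1/OXX/.XO/O.., (2,1):-1/OXX/.XO/.O., (2,2):-1/OXX/.XO/..O
[OXX/OXO/...] X move#4: (2,0):+1/OXX/OXO/X..*, (2,1):+1/OXX/OXO/.X., (2,2):+1/OXX/OXO/..X
[OXX/OXO/X..] end (terminal -1, O#5); searched ..X/.XO/... to 6

O winning at [..X/.XO/...]: False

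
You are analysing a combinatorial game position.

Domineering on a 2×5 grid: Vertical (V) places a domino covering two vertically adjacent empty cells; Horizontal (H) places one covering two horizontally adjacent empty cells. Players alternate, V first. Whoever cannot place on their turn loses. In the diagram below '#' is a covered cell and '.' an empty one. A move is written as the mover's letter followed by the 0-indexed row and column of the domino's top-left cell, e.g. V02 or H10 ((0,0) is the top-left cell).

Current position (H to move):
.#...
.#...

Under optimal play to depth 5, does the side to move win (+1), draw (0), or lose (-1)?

p1 H@[.#.../.#...]: H02[.###./.#...]-1* H03[.#.##/.#...]-1 H12[.#.../.###.]-1 H13[.#.../.#.##]-1
p2 V@[.###./.#...]: V00[####./##...]-1 V04[.####/.#..#]+1*
p3 H@[.####/.#..#]: H12[.####/.####]-1*
p4 V@[.####/.####]: V00[#####/#####]+1*
p5 H@[#####/#####] terminal -1; root [.#.../.#...] d5

value(.#.../.#..., H) = -1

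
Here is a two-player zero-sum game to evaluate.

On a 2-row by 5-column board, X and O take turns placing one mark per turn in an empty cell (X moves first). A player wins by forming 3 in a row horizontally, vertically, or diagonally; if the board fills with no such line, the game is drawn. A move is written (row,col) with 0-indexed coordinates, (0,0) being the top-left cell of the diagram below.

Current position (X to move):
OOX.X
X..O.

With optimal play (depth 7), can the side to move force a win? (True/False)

X winning at [OOX.X/X..O.]: True

p1 X@[OOX.X/X..O.]: (0,3)[OOXXX/X..O.]+1* (1,1)[OOX.X/XX.O.]+1 (1,2)[OOX.X/X.XO.]+1 (1,4)[OOX.X/X..OX]+0
p2 O@[OOXXX/X..O.] terminal -1; root [OOX.X/X..O.] d7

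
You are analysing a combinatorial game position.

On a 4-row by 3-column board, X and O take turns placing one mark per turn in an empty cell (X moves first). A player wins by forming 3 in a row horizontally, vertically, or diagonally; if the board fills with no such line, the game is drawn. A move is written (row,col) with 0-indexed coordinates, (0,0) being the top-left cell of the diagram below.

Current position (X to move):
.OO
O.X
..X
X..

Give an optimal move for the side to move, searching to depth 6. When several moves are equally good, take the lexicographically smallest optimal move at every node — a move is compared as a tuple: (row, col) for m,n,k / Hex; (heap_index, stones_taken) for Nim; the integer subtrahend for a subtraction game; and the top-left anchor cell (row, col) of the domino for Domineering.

X's best at [.OO/O.X/..X/X..]: (0,0)

p1 X@[.OO/O.X/..X/X..]: (0,0)[XOO/O.X/..X/X..]+1* (1,1)[.OO/OXX/..X/X..]-1 (2,0)[.OO/O.X/X.X/X..]-1 (2,1)[.OO/O.X/.XX/X..]+1 (3,1)[.OO/O.X/..X/XX.]-1 (3,2)[.OO/O.X/..X/X.X]+1
p2 O@[XOO/O.X/..X/X..]: (1,1)[XOO/OOX/..X/X..]-1* (2,0)[XOO/O.X/O.X/X..]-1 (2,1)[XOO/O.X/.OX/X..]-1 (3,1)[XOO/O.X/..X/XO.]-1 (3,2)[XOO/O.X/..X/X.O]-1
p3 X@[XOO/OOX/..X/X..]: (2,0)[XOO/OOX/X.X/X..]-1 (2,1)[XOO/OOX/.XX/X..]+1* (3,1)[XOO/OOX/..X/XX.]-1 (3,2)[XOO/OOX/..X/X.X]+1
p4 O@[XOO/OOX/.XX/X..] terminal -1; root [.OO/O.X/..X/X..] d6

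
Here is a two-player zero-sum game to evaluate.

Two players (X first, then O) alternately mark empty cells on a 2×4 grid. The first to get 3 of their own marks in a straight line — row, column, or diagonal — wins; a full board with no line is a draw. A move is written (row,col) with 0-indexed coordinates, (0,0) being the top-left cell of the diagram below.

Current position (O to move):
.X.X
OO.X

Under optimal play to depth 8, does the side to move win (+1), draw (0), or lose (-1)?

[.X.X/OO.X] O move#1: (0,0):-1/OX.X/OO.X, (0,2):+0/.XOX/OO.X, (1,2):+1/.X.X/OOOX*
[.X.X/OOOX] end (terminal -1, X#2); searched .X.X/OO.X to 8

value(.X.X/OO.X, O) = +1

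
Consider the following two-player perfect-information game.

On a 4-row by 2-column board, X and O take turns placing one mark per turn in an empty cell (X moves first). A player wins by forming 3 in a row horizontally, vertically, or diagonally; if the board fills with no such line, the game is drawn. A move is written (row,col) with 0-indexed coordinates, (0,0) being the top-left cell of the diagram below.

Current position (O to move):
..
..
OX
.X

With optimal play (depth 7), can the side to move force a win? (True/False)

O winning at [../../OX/.X]: False

p1 O@[../../OX/.X]: (0,0)[O./../OX/.X]-1 (0,1)[.O/../OX/.X]-1 (1,0)[../O./OX/.X]-1 (1,1)[../.O/OX/.X]+0* (3,0)[../../OX/OX]-1
p2 X@[../.O/OX/.X]: (0,0)[X./.O/OX/.X]+0* (0,1)[.X/.O/OX/.X]-1 (1,0)[../XO/OX/.X]+0 (3,0)[../.O/OX/XX]+0
p3 O@[X./.O/OX/.X]: (0,1)[XO/.O/OX/.X]+0* (1,0)[X./OO/OX/.X]+0 (3,0)[X./.O/OX/OX]+0
p4 X@[XO/.O/OX/.X]: (1,0)[XO/XO/OX/.X]+0* (3,0)[XO/.O/OX/XX]+0
p5 O@[XO/XO/OX/.X]: (3,0)[XO/XO/OX/OX]+0*
p6 X@[XO/XO/OX/OX] terminal +0; root [../../OX/.X] d7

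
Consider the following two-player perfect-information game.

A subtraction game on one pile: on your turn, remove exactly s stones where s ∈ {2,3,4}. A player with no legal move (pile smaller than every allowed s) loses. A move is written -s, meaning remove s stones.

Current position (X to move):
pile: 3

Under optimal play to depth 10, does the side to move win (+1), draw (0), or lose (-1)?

value(3, X) = +1

[3] X move#1: -2:+1/1*, -3:+1/0
[1] end (terminal -1, O#2); searched 3 to 10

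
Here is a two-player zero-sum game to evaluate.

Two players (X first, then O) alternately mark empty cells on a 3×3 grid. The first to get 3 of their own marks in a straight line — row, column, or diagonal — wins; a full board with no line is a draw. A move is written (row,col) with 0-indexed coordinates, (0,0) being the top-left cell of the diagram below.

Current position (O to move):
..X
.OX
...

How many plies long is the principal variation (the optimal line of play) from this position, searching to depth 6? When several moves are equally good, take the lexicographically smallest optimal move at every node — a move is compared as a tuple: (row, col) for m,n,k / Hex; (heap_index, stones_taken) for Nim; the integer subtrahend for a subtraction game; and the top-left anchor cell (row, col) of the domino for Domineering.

ply 1, O at ..X/.OX/... | (0,0)=-1→O.X/.OX/...; (0,1)=-1→.OX/.OX/...; (1,0)=-1→..X/OOX/...; (2,0)=-1→..X/.OX/O..; (2,1)=-1→..X/.OX/.O.; (2,2)=+0→..X/.OX/..O*
ply 2, X at ..X/.OX/..O | (0,0)=+0→X.X/.OX/..O*; (0,1)=-1→.XX/.OX/..O; (1,0)=-1→..X/XOX/..O; (2,0)=-1→..X/.OX/X.O; (2,1)=-1→..X/.OX/.XO
ply 3, O at X.X/.OX/..O | (0,1)=+0→XOX/.OX/..O*; (1,0)=-1→X.X/OOX/..O; (2,0)=-1→X.X/.OX/O.O; (2,1)=-1→X.X/.OX/.OO
ply 4, X at XOX/.OX/..O | (1,0)=-1→XOX/XOX/..O; (2,0)=-1→XOX/.OX/X.O; (2,1)=+0→XOX/.OX/.XO*
ply 5, O at XOX/.OX/.XO | (1,0)=+0→XOX/OOX/.XO*; (2,0)=+0→XOX/.OX/OXO
ply 6, X at XOX/OOX/.XO | (2,0)=+0→XOX/OOX/XXO*
ply 7: XOX/OOX/XXO is terminal +0 (O); from ..X/.OX/... depth 6

PV length from [..X/.OX/...]: 6 plies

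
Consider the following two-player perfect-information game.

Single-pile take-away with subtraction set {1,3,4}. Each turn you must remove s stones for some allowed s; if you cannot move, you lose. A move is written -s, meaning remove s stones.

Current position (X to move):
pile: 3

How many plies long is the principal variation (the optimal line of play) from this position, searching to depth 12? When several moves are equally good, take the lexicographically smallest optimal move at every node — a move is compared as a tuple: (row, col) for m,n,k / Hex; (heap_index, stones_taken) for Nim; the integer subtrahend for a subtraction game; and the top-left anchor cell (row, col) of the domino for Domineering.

PV length from [3]: 3 plies

ply 1, X at 3 | -1=+1→2*; -3=+1→0
ply 2, O at 2 | -1=-1→1*
ply 3, X at 1 | -1=+1→0*
ply 4: 0 is terminal -1 (O); from 3 depth 12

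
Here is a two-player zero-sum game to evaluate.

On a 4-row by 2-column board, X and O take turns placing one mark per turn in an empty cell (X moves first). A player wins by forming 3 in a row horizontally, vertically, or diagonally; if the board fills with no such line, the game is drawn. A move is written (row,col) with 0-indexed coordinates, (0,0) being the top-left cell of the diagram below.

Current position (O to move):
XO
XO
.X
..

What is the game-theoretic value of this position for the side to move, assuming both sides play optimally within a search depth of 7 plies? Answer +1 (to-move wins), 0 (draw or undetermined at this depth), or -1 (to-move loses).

[XO/XO/.X/..] O move#1: (2,0):+0/XO/XO/OX/..*, (3,0):-1/XO/XO/.X/O., (3,1):-1/XO/XO/.X/.O
[XO/XO/OX/..] X move#2: (3,0):+0/XO/XO/OX/X.*, (3,1):+0/XO/XO/OX/.X
[XO/XO/OX/X.] O move#3: (3,1):+0/XO/XO/OX/XO*
[XO/XO/OX/XO] end (terminal +0, X#4); searched XO/XO/.X/.. to 7

value(XO/XO/.X/.., O) = 0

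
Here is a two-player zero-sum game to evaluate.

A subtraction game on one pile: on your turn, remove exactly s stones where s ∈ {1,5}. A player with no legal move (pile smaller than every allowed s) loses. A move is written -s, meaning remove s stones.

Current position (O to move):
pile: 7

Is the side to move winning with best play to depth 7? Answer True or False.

p1 O@[7]: -1[6]+1* -5[2]+1
p2 X@[6]: -1[5]-1* -5[1]-1
p3 O@[5]: -1[4]+1* -5[0]+1
p4 X@[4]: -1[3]-1*
p5 O@[3]: -1[2]+1*
p6 X@[2]: -1[1]-1*
p7 O@[1]: -1[0]+1*
p8 X@[0] terminal -1; root [7] d7

O winning at [7]: True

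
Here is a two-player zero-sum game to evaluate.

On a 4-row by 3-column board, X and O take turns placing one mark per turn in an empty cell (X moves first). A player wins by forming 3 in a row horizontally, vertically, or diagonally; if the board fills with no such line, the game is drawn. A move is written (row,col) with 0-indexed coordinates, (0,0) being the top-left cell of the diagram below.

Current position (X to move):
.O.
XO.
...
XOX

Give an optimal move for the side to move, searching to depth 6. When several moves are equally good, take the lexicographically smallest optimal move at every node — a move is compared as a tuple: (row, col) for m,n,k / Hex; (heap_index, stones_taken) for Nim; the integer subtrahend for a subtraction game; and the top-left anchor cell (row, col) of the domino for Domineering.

X's best at [.O./XO./.../XOX]: (2,0)

[.O./XO./.../XOX] X move#1: (0,0):-1/XO./XO./.../XOX, (0,2):-1/.OX/XO./.../XOX, (1,2):-1/.O./XOX/.../XOX, (2,0):+1/.O./XO./X../XOX*, (2,1):+1/.O./XO./.X./XOX, (2,2):-1/.O./XO./..X/XOX
[.O./XO./X../XOX] end (terminal -1, O#2); searched .O./XO./.../XOX to 6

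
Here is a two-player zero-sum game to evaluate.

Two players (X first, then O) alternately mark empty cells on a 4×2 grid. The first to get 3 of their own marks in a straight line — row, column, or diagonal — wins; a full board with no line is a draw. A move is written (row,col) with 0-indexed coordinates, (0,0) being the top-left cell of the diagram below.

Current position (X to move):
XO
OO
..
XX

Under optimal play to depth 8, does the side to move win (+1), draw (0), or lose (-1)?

ply 1, X at XO/OO/../XX | (2,0)=-1→XO/OO/X./XX; (2,1)=+0→XO/OO/.X/XX*
ply 2, O at XO/OO/.X/XX | (2,0)=+0→XO/OO/OX/XX*
ply 3: XO/OO/OX/XX is terminal +0 (X); from XO/OO/../XX depth 8

value(XO/OO/../XX, X) = 0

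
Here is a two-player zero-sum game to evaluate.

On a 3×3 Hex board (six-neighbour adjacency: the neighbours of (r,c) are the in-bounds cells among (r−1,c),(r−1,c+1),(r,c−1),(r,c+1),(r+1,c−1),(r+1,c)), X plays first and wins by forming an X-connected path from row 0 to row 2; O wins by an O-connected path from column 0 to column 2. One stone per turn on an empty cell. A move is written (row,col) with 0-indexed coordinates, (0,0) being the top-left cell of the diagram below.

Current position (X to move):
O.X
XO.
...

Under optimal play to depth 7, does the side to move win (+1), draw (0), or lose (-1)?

value(O.X/XO./..., X) = +1

ply 1, X at O.X/XO./... | (0,1)=+1→OXX/XO./...*; (1,2)=+1→O.X/XOX/...; (2,0)=+1→O.X/XO./X..; (2,1)=-1→O.X/XO./.X.; (2,2)=-1→O.X/XO./..X
ply 2, O at OXX/XO./... | (1,2)=-1→OXX/XOO/...*; (2,0)=-1→OXX/XO./O..; (2,1)=-1→OXX/XO./.O.; (2,2)=-1→OXX/XO./..O
ply 3, X at OXX/XOO/... | (2,0)=+1→OXX/XOO/X..*; (2,1)=-1→OXX/XOO/.X.; (2,2)=-1→OXX/XOO/..X
ply 4: OXX/XOO/X.. is terminal -1 (O); from O.X/XO./... depth 7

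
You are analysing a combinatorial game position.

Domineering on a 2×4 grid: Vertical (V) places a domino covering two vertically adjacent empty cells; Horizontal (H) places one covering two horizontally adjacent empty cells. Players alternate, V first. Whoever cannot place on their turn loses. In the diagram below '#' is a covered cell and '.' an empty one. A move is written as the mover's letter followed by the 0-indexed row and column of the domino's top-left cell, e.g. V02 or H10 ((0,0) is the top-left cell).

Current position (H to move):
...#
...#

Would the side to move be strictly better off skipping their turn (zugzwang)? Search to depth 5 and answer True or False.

p1 H@[...#/...#]: H00[##.#/...#]+1* H01[.###/...#]+1 H10[...#/##.#]+1 H11[...#/.###]+1
p2 V@[##.#/...#]: V02[####/..##]-1*
p3 H@[####/..##]: H10[####/####]+1*
p4 V@[####/####] terminal -1; root [...#/...#] d5
suppose H passes — search the same position with V to move:
pass> p1 V@[...#/...#]: V00[#..#/#..#]-1 V01[.#.#/.#.#]+1* V02[..##/..##]-1
pass> p2 H@[.#.#/.#.#] terminal -1; root [...#/...#] d5
for H: play +1, pass -1

zugzwang(...#/...#, H) = False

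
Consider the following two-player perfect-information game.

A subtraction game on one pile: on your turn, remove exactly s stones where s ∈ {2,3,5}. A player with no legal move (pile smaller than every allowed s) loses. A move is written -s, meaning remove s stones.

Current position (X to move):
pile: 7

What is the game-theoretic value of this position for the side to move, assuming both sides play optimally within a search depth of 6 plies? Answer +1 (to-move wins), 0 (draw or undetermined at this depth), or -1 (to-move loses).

ply 1, X at 7 | -2=-1→5*; -3=-1→4; -5=-1→2
ply 2, O at 5 | -2=-1→3; -3=-1→2; -5=+1→0*
ply 3: 0 is terminal -1 (X); from 7 depth 6

value(7, X) = -1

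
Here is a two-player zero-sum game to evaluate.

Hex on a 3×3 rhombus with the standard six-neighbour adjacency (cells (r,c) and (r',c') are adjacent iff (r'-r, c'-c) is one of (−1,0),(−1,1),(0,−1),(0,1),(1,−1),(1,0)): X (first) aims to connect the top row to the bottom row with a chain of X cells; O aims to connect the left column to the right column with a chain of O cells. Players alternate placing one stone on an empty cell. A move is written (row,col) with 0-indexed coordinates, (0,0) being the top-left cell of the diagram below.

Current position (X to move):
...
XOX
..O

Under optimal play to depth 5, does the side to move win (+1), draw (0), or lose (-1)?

value(.../XOX/..O, X) = +1

[.../XOX/..O] X move#1: (0,0):-1/X../XOX/..O, (0,1):-1/.X./XOX/..O, (0,2):+1/..X/XOX/..O*, (2,0):+1/.../XOX/X.O, (2,1):+1/.../XOX/.XO
[..X/XOX/..O] O move#2: (0,0):-1/O.X/XOX/..O*, (0,1):-1/.OX/XOX/..O, (2,0):-1/..X/XOX/O.O, (2,1):-1/..X/XOX/.OO
[O.X/XOX/..O] X move#3: (0,1):+1/OXX/XOX/..O*, (2,0):+1/O.X/XOX/X.O, (2,1):+1/O.X/XOX/.XO
[OXX/XOX/..O] O move#4: (2,0):-1/OXX/XOX/O.O*, (2,1):-1/OXX/XOX/.OO
[OXX/XOX/O.O] X move#5: (2,1):+1/OXX/XOX/OXO*
[OXX/XOX/OXO] end (terminal -1, O#6); searched .../XOX/..O to 5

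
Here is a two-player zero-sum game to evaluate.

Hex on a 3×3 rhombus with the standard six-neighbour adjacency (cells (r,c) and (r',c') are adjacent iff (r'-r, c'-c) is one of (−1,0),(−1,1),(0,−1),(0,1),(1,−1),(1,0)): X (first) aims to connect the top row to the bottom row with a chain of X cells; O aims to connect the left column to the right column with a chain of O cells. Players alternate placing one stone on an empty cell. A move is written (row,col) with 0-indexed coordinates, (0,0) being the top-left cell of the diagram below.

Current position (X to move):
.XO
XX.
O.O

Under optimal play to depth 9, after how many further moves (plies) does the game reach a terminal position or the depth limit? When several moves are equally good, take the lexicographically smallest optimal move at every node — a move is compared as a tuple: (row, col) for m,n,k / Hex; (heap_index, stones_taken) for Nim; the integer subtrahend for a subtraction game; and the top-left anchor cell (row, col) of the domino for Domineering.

PV length from [.XO/XX./O.O]: 1 ply

[.XO/XX./O.O] X move#1: (0,0):-1/XXO/XX./O.O, (1,2):-1/.XO/XXX/O.O, (2,1):+1/.XO/XX./OXO*
[.XO/XX./OXO] end (terminal -1, O#2); searched .XO/XX./O.O to 9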